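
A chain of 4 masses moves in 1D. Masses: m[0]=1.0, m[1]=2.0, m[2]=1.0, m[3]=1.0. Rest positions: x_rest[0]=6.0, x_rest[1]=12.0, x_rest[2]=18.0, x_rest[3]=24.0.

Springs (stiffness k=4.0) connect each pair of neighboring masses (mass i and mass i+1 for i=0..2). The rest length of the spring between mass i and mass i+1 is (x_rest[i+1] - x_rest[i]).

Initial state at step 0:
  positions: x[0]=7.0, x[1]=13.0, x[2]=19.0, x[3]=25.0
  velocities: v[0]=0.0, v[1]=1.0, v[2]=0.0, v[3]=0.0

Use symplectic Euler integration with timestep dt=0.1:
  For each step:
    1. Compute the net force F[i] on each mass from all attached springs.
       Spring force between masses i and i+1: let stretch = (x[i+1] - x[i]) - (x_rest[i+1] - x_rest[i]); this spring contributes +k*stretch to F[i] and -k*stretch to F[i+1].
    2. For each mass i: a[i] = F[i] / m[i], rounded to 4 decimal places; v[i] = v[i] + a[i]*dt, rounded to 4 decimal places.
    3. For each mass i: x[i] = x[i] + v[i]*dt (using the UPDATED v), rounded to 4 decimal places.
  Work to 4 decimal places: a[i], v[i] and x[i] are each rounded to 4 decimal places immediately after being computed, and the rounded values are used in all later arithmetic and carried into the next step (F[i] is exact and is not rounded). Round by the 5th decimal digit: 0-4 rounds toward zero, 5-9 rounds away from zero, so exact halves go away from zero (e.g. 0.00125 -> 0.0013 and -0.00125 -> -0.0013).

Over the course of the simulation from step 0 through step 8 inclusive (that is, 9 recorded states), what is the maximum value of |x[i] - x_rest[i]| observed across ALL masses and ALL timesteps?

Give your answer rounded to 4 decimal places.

Answer: 1.5357

Derivation:
Step 0: x=[7.0000 13.0000 19.0000 25.0000] v=[0.0000 1.0000 0.0000 0.0000]
Step 1: x=[7.0000 13.1000 19.0000 25.0000] v=[0.0000 1.0000 0.0000 0.0000]
Step 2: x=[7.0040 13.1960 19.0040 25.0000] v=[0.0400 0.9600 0.0400 0.0000]
Step 3: x=[7.0157 13.2843 19.0155 25.0002] v=[0.1168 0.8832 0.1152 0.0016]
Step 4: x=[7.0381 13.3619 19.0372 25.0010] v=[0.2242 0.7757 0.2166 0.0077]
Step 5: x=[7.0735 13.4265 19.0704 25.0032] v=[0.3537 0.6460 0.3320 0.0222]
Step 6: x=[7.1230 13.4769 19.1152 25.0081] v=[0.4949 0.5042 0.4476 0.0491]
Step 7: x=[7.1867 13.5130 19.1701 25.0173] v=[0.6365 0.3611 0.5494 0.0919]
Step 8: x=[7.2634 13.5357 19.2326 25.0326] v=[0.7670 0.2273 0.6254 0.1530]
Max displacement = 1.5357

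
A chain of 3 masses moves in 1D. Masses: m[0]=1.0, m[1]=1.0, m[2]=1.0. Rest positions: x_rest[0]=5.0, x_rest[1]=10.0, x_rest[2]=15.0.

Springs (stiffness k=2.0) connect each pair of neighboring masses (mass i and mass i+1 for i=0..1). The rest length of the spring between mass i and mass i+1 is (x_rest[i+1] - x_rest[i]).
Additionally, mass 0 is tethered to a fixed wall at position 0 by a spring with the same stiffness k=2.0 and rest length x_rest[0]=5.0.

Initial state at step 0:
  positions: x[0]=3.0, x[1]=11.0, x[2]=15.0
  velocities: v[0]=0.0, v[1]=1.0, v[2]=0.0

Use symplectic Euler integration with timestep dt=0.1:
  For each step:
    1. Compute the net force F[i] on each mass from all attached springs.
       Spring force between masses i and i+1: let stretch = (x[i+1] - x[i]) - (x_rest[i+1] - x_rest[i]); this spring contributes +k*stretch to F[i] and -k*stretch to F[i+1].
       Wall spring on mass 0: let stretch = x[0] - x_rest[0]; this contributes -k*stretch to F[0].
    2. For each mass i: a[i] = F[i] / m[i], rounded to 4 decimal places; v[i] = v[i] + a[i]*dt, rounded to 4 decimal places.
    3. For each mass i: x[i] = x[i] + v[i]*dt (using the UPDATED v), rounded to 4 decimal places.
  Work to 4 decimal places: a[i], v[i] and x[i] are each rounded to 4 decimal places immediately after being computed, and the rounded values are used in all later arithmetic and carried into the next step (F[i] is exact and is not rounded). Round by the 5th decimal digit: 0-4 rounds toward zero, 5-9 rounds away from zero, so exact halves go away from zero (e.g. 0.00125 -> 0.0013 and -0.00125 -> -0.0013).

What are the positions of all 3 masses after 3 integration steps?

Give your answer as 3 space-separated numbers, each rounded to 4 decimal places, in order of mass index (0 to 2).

Answer: 3.5802 10.8319 15.1180

Derivation:
Step 0: x=[3.0000 11.0000 15.0000] v=[0.0000 1.0000 0.0000]
Step 1: x=[3.1000 11.0200 15.0200] v=[1.0000 0.2000 0.2000]
Step 2: x=[3.2964 10.9616 15.0600] v=[1.9640 -0.5840 0.4000]
Step 3: x=[3.5802 10.8319 15.1180] v=[2.8378 -1.2974 0.5803]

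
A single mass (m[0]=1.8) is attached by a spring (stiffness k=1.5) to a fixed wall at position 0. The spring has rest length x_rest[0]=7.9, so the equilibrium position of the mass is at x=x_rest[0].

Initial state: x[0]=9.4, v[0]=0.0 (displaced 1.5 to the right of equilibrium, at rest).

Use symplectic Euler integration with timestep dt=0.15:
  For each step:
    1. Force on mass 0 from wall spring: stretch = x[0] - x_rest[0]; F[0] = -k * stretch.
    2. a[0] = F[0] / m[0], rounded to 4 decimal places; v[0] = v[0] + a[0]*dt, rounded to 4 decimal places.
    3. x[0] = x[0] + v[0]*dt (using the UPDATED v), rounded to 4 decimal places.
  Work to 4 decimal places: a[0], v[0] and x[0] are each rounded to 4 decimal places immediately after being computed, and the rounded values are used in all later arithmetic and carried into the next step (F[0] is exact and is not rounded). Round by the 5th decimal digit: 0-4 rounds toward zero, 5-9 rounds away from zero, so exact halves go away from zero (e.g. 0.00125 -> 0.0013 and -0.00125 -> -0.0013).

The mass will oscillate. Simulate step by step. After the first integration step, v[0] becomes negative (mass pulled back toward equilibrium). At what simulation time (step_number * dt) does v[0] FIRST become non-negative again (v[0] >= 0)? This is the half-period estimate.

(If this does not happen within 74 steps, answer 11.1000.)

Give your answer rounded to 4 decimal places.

Answer: 3.4500

Derivation:
Step 0: x=[9.4000] v=[0.0000]
Step 1: x=[9.3719] v=[-0.1875]
Step 2: x=[9.3162] v=[-0.3715]
Step 3: x=[9.2339] v=[-0.5485]
Step 4: x=[9.1266] v=[-0.7152]
Step 5: x=[8.9963] v=[-0.8685]
Step 6: x=[8.8455] v=[-1.0055]
Step 7: x=[8.6769] v=[-1.1237]
Step 8: x=[8.4938] v=[-1.2208]
Step 9: x=[8.2996] v=[-1.2950]
Step 10: x=[8.0979] v=[-1.3450]
Step 11: x=[7.8924] v=[-1.3697]
Step 12: x=[7.6871] v=[-1.3688]
Step 13: x=[7.4858] v=[-1.3422]
Step 14: x=[7.2922] v=[-1.2904]
Step 15: x=[7.1100] v=[-1.2144]
Step 16: x=[6.9426] v=[-1.1157]
Step 17: x=[6.7932] v=[-0.9960]
Step 18: x=[6.6645] v=[-0.8577]
Step 19: x=[6.5590] v=[-0.7033]
Step 20: x=[6.4786] v=[-0.5357]
Step 21: x=[6.4249] v=[-0.3580]
Step 22: x=[6.3989] v=[-0.1736]
Step 23: x=[6.4010] v=[0.0140]
First v>=0 after going negative at step 23, time=3.4500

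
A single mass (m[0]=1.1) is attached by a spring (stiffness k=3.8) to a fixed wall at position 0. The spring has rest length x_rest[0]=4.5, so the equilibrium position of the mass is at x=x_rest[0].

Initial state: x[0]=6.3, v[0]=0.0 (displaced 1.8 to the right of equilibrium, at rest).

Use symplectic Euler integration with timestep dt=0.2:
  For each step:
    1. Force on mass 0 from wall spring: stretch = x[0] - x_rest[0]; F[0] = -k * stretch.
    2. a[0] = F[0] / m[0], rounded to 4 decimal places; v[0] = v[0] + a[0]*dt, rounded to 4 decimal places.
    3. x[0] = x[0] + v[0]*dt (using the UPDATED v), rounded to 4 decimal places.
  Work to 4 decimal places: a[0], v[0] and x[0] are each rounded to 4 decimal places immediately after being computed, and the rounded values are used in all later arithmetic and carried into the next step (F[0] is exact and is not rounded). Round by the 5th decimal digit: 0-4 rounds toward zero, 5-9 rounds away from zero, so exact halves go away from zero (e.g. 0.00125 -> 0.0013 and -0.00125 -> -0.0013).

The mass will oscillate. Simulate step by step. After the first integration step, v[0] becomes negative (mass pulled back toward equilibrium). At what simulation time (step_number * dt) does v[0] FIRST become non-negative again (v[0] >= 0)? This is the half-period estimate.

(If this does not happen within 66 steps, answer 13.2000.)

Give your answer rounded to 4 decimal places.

Step 0: x=[6.3000] v=[0.0000]
Step 1: x=[6.0513] v=[-1.2436]
Step 2: x=[5.5882] v=[-2.3154]
Step 3: x=[4.9748] v=[-3.0672]
Step 4: x=[4.2958] v=[-3.3952]
Step 5: x=[3.6450] v=[-3.2541]
Step 6: x=[3.1123] v=[-2.6634]
Step 7: x=[2.7714] v=[-1.7046]
Step 8: x=[2.6693] v=[-0.5103]
Step 9: x=[2.8202] v=[0.7545]
First v>=0 after going negative at step 9, time=1.8000

Answer: 1.8000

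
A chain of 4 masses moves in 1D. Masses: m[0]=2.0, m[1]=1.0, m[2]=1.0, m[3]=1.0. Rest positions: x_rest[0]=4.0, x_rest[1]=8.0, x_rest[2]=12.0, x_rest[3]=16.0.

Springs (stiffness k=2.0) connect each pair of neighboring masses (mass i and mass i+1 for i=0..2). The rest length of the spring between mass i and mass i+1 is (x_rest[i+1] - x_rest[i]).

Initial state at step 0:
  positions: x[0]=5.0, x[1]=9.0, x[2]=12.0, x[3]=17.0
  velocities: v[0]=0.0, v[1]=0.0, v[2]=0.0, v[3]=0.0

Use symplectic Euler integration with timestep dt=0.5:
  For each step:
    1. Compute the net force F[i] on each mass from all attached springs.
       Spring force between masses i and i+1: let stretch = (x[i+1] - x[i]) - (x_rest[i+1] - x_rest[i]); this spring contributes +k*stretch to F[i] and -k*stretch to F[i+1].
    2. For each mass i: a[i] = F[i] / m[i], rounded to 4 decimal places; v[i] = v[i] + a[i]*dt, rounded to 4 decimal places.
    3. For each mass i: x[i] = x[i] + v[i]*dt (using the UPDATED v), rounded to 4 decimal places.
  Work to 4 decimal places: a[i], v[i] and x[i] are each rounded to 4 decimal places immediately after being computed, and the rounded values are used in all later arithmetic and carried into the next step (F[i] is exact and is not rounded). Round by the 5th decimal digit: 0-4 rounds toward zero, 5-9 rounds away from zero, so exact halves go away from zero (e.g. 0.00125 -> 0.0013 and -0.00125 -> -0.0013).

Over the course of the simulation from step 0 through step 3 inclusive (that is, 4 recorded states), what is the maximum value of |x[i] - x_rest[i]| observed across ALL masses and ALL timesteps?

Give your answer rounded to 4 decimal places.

Answer: 1.5000

Derivation:
Step 0: x=[5.0000 9.0000 12.0000 17.0000] v=[0.0000 0.0000 0.0000 0.0000]
Step 1: x=[5.0000 8.5000 13.0000 16.5000] v=[0.0000 -1.0000 2.0000 -1.0000]
Step 2: x=[4.8750 8.5000 13.5000 16.2500] v=[-0.2500 0.0000 1.0000 -0.5000]
Step 3: x=[4.6563 9.1875 12.8750 16.6250] v=[-0.4375 1.3750 -1.2500 0.7500]
Max displacement = 1.5000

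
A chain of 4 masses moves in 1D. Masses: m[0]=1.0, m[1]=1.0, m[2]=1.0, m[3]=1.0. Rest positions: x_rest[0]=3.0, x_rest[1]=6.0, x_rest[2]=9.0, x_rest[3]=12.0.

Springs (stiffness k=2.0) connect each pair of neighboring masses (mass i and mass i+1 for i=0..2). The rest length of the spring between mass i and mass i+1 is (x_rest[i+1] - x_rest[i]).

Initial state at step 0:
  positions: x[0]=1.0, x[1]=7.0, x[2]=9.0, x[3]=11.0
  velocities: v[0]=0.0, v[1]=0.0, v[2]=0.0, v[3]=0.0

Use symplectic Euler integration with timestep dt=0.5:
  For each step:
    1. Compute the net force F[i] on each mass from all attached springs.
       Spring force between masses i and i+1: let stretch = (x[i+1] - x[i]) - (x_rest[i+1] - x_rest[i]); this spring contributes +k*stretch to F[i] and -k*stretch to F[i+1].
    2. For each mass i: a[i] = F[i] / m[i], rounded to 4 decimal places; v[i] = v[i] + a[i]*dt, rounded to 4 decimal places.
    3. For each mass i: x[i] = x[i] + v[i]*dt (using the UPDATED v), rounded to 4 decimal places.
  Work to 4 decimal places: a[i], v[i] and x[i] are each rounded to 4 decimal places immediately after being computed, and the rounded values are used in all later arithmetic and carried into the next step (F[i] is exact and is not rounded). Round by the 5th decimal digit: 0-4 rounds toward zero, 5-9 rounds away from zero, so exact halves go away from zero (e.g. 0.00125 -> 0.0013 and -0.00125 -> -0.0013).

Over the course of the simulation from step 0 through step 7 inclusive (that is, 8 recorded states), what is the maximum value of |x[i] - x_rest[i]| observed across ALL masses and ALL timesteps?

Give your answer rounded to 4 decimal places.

Step 0: x=[1.0000 7.0000 9.0000 11.0000] v=[0.0000 0.0000 0.0000 0.0000]
Step 1: x=[2.5000 5.0000 9.0000 11.5000] v=[3.0000 -4.0000 0.0000 1.0000]
Step 2: x=[3.7500 3.7500 8.2500 12.2500] v=[2.5000 -2.5000 -1.5000 1.5000]
Step 3: x=[3.5000 4.7500 7.2500 12.5000] v=[-0.5000 2.0000 -2.0000 0.5000]
Step 4: x=[2.3750 6.3750 7.6250 11.6250] v=[-2.2500 3.2500 0.7500 -1.7500]
Step 5: x=[1.7500 6.6250 9.3750 10.2500] v=[-1.2500 0.5000 3.5000 -2.7500]
Step 6: x=[2.0625 5.8125 10.1875 9.9375] v=[0.6250 -1.6250 1.6250 -0.6250]
Step 7: x=[2.7500 5.3125 8.6875 11.2500] v=[1.3750 -1.0000 -3.0000 2.6250]
Max displacement = 2.2500

Answer: 2.2500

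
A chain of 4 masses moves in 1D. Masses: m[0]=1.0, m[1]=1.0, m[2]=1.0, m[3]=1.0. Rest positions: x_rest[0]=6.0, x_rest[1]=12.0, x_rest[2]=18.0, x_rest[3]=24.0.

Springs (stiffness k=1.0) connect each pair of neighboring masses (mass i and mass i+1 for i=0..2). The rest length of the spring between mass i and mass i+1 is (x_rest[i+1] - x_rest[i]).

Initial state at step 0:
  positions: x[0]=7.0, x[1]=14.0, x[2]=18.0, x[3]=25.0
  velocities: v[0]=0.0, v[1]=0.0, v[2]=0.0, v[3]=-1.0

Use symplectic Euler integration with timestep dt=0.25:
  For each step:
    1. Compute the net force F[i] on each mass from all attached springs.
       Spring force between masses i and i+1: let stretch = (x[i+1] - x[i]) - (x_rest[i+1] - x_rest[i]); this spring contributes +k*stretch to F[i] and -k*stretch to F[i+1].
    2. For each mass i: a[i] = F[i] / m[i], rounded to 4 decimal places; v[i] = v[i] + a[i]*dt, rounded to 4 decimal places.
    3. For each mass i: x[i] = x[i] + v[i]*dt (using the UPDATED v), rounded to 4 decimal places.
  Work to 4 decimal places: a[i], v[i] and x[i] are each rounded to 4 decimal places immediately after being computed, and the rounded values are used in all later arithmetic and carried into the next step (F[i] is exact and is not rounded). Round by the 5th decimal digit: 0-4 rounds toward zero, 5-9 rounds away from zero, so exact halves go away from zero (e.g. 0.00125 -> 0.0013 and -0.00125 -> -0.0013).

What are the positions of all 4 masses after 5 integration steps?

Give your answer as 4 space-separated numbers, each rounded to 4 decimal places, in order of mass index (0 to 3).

Answer: 7.4795 12.3197 19.4070 23.5441

Derivation:
Step 0: x=[7.0000 14.0000 18.0000 25.0000] v=[0.0000 0.0000 0.0000 -1.0000]
Step 1: x=[7.0625 13.8125 18.1875 24.6875] v=[0.2500 -0.7500 0.7500 -1.2500]
Step 2: x=[7.1719 13.4766 18.5078 24.3438] v=[0.4375 -1.3438 1.2813 -1.3750]
Step 3: x=[7.3003 13.0611 18.8784 24.0103] v=[0.5137 -1.6622 1.4825 -1.3340]
Step 4: x=[7.4138 12.6491 19.2062 23.7311] v=[0.4539 -1.6481 1.3112 -1.1170]
Step 5: x=[7.4795 12.3197 19.4070 23.5441] v=[0.2627 -1.3177 0.8032 -0.7482]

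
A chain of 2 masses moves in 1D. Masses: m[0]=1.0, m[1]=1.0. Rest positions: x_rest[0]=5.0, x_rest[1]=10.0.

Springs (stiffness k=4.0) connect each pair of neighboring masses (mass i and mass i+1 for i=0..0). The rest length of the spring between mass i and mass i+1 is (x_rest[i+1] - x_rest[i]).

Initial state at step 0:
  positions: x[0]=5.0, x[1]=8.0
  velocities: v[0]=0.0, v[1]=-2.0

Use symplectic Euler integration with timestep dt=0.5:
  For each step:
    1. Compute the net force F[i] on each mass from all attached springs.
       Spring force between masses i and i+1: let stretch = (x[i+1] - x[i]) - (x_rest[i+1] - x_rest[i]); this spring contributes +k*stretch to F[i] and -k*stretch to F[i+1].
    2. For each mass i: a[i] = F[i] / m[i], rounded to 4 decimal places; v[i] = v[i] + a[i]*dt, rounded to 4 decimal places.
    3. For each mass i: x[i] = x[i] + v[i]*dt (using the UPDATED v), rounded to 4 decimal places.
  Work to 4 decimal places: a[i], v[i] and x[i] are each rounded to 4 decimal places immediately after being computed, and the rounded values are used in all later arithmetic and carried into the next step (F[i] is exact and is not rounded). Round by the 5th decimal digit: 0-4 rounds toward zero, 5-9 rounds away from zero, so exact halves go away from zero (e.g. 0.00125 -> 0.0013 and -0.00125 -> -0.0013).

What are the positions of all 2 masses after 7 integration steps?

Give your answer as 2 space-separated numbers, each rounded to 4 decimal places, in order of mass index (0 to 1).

Answer: 1.0000 5.0000

Derivation:
Step 0: x=[5.0000 8.0000] v=[0.0000 -2.0000]
Step 1: x=[3.0000 9.0000] v=[-4.0000 2.0000]
Step 2: x=[2.0000 9.0000] v=[-2.0000 0.0000]
Step 3: x=[3.0000 7.0000] v=[2.0000 -4.0000]
Step 4: x=[3.0000 6.0000] v=[0.0000 -2.0000]
Step 5: x=[1.0000 7.0000] v=[-4.0000 2.0000]
Step 6: x=[0.0000 7.0000] v=[-2.0000 0.0000]
Step 7: x=[1.0000 5.0000] v=[2.0000 -4.0000]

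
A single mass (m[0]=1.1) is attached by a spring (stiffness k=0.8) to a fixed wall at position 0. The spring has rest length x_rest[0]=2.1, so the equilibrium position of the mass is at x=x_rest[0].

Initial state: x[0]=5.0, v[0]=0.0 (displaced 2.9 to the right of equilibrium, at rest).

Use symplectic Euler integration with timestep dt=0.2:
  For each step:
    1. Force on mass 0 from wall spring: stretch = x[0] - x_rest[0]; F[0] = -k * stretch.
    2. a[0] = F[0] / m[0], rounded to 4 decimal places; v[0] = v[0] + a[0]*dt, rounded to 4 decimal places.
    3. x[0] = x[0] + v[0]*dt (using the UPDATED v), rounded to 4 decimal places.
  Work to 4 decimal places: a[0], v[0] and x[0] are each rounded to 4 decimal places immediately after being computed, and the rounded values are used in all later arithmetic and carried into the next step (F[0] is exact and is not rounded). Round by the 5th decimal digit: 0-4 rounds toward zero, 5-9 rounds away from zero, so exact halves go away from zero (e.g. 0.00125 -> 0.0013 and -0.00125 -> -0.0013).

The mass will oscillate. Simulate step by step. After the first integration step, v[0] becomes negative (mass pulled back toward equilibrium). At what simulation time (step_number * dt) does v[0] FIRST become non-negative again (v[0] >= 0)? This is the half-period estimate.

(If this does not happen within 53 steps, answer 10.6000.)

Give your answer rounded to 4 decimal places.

Answer: 3.8000

Derivation:
Step 0: x=[5.0000] v=[0.0000]
Step 1: x=[4.9156] v=[-0.4218]
Step 2: x=[4.7493] v=[-0.8313]
Step 3: x=[4.5060] v=[-1.2167]
Step 4: x=[4.1927] v=[-1.5667]
Step 5: x=[3.8185] v=[-1.8711]
Step 6: x=[3.3943] v=[-2.1211]
Step 7: x=[2.9324] v=[-2.3094]
Step 8: x=[2.4463] v=[-2.4305]
Step 9: x=[1.9501] v=[-2.4809]
Step 10: x=[1.4583] v=[-2.4591]
Step 11: x=[0.9851] v=[-2.3658]
Step 12: x=[0.5444] v=[-2.2036]
Step 13: x=[0.1489] v=[-1.9773]
Step 14: x=[-0.1898] v=[-1.6935]
Step 15: x=[-0.4619] v=[-1.3604]
Step 16: x=[-0.6595] v=[-0.9878]
Step 17: x=[-0.7768] v=[-0.5864]
Step 18: x=[-0.8104] v=[-0.1680]
Step 19: x=[-0.7593] v=[0.2553]
First v>=0 after going negative at step 19, time=3.8000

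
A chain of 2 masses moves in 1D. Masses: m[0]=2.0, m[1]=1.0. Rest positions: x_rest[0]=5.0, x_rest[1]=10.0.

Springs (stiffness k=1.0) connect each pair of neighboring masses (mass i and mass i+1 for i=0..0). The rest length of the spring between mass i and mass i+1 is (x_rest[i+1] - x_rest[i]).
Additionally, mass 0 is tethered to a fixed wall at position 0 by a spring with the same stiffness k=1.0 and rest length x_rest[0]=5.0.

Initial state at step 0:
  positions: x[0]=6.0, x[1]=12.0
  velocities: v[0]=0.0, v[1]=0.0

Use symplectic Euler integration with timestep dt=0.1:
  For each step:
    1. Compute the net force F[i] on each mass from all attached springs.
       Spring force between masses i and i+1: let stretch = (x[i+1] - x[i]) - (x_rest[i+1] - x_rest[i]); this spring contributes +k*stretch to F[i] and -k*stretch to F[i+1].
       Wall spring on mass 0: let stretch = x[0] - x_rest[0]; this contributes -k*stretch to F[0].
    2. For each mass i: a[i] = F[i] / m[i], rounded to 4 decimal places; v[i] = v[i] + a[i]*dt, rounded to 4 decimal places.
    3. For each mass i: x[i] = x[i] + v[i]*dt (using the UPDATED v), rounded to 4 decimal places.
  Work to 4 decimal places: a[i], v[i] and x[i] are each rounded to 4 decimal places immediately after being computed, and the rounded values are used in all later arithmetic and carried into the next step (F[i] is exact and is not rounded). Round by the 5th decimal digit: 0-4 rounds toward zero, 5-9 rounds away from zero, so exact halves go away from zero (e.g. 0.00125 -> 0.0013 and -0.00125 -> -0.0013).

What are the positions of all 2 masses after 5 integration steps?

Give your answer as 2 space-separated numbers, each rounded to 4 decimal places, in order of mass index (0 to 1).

Answer: 5.9983 11.8535

Derivation:
Step 0: x=[6.0000 12.0000] v=[0.0000 0.0000]
Step 1: x=[6.0000 11.9900] v=[0.0000 -0.1000]
Step 2: x=[6.0000 11.9701] v=[-0.0005 -0.1990]
Step 3: x=[5.9998 11.9405] v=[-0.0020 -0.2960]
Step 4: x=[5.9993 11.9015] v=[-0.0050 -0.3901]
Step 5: x=[5.9983 11.8535] v=[-0.0099 -0.4803]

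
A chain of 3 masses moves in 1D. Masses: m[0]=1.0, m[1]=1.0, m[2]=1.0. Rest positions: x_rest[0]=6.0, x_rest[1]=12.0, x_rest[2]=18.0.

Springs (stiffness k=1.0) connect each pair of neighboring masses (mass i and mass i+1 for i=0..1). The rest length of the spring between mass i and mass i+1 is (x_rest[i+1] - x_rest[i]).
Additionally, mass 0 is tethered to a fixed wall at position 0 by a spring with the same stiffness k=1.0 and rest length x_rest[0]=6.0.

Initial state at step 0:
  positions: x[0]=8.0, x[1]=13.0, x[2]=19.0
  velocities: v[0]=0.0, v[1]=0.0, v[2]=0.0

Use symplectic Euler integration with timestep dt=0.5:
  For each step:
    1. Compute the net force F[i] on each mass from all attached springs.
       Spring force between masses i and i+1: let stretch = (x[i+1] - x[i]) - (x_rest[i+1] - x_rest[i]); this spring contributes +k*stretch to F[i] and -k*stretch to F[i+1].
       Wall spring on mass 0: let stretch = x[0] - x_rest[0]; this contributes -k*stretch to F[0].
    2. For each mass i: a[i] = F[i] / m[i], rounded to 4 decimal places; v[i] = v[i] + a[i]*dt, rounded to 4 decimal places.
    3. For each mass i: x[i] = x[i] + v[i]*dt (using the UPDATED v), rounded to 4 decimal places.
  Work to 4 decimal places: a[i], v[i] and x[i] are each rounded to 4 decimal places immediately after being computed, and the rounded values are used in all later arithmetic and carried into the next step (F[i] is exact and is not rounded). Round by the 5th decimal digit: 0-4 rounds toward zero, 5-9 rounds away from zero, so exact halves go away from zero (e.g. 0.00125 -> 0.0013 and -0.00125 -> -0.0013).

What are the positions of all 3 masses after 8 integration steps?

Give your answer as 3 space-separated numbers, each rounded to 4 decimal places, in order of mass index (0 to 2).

Step 0: x=[8.0000 13.0000 19.0000] v=[0.0000 0.0000 0.0000]
Step 1: x=[7.2500 13.2500 19.0000] v=[-1.5000 0.5000 0.0000]
Step 2: x=[6.1875 13.4375 19.0625] v=[-2.1250 0.3750 0.1250]
Step 3: x=[5.3906 13.2188 19.2188] v=[-1.5938 -0.4375 0.3125]
Step 4: x=[5.2031 12.5430 19.3751] v=[-0.3750 -1.3516 0.3125]
Step 5: x=[5.5498 11.7403 19.3233] v=[0.6934 -1.6055 -0.1036]
Step 6: x=[6.0567 11.2857 18.8758] v=[1.0138 -0.9093 -0.8951]
Step 7: x=[6.3567 11.4214 18.0307] v=[0.6000 0.2713 -1.6902]
Step 8: x=[6.3337 11.9432 17.0333] v=[-0.0460 1.0436 -1.9949]

Answer: 6.3337 11.9432 17.0333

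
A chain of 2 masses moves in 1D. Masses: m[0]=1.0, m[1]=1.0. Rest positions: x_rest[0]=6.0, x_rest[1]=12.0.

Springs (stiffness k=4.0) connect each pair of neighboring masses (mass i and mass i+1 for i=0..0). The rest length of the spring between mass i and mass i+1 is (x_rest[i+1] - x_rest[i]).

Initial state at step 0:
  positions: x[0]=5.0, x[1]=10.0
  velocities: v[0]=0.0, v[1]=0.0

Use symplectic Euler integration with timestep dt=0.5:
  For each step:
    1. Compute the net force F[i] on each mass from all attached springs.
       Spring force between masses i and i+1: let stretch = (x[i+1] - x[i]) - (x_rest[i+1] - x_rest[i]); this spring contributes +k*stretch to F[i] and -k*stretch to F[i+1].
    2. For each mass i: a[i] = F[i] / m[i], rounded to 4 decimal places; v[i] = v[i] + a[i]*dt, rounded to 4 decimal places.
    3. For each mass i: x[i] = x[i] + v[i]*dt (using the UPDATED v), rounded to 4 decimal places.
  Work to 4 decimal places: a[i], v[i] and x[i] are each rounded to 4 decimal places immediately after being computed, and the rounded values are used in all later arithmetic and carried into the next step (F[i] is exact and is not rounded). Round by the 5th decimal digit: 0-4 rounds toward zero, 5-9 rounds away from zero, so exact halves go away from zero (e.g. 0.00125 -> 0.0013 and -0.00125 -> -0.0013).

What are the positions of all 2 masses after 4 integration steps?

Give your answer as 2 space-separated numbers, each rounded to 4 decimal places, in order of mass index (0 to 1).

Step 0: x=[5.0000 10.0000] v=[0.0000 0.0000]
Step 1: x=[4.0000 11.0000] v=[-2.0000 2.0000]
Step 2: x=[4.0000 11.0000] v=[0.0000 0.0000]
Step 3: x=[5.0000 10.0000] v=[2.0000 -2.0000]
Step 4: x=[5.0000 10.0000] v=[0.0000 0.0000]

Answer: 5.0000 10.0000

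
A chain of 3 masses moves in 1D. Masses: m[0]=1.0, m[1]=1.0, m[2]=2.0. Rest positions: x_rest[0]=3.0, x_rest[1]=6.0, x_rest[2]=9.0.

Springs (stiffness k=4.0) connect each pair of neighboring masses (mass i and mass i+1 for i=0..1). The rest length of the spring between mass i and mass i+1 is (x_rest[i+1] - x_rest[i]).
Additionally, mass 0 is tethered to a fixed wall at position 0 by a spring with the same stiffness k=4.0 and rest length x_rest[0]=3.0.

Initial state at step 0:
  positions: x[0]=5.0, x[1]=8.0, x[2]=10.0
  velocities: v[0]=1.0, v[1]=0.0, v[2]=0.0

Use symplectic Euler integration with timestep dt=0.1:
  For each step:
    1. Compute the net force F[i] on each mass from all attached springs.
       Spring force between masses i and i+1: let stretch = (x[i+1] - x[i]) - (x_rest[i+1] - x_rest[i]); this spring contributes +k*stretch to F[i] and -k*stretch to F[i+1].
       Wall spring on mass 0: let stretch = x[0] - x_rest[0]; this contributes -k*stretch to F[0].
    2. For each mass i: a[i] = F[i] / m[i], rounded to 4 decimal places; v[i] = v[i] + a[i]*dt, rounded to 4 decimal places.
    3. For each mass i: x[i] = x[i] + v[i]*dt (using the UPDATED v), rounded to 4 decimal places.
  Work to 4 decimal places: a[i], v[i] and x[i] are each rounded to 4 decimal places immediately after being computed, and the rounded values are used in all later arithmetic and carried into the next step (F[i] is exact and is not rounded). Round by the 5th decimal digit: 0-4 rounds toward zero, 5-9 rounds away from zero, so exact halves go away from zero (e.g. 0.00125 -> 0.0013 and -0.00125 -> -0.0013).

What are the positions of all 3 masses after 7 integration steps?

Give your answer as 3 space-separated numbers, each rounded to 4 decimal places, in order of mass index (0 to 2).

Answer: 3.6385 7.1478 10.4258

Derivation:
Step 0: x=[5.0000 8.0000 10.0000] v=[1.0000 0.0000 0.0000]
Step 1: x=[5.0200 7.9600 10.0200] v=[0.2000 -0.4000 0.2000]
Step 2: x=[4.9568 7.8848 10.0588] v=[-0.6320 -0.7520 0.3880]
Step 3: x=[4.8125 7.7794 10.1141] v=[-1.4435 -1.0536 0.5532]
Step 4: x=[4.5943 7.6488 10.1827] v=[-2.1817 -1.3065 0.6863]
Step 5: x=[4.3145 7.4973 10.2607] v=[-2.7976 -1.5147 0.7795]
Step 6: x=[3.9895 7.3291 10.3434] v=[-3.2503 -1.6825 0.8268]
Step 7: x=[3.6385 7.1478 10.4258] v=[-3.5103 -1.8126 0.8239]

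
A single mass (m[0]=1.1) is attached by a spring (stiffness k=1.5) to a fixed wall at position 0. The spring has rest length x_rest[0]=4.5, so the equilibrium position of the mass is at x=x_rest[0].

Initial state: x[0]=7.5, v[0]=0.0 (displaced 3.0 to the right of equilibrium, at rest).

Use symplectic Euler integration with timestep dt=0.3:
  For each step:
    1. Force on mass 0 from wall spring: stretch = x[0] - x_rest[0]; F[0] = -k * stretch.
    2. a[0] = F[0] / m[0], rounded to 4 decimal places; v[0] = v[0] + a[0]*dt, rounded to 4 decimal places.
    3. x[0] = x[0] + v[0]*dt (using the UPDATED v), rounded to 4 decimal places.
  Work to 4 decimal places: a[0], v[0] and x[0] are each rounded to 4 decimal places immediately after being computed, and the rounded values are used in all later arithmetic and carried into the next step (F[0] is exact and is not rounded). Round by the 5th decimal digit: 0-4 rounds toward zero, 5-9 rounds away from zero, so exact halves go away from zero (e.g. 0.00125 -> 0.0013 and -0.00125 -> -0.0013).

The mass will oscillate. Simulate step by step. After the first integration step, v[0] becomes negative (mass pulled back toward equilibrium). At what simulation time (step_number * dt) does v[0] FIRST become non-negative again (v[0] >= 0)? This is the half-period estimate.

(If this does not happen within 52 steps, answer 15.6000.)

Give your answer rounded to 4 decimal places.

Answer: 2.7000

Derivation:
Step 0: x=[7.5000] v=[0.0000]
Step 1: x=[7.1318] v=[-1.2273]
Step 2: x=[6.4406] v=[-2.3039]
Step 3: x=[5.5113] v=[-3.0978]
Step 4: x=[4.4579] v=[-3.5115]
Step 5: x=[3.4096] v=[-3.4943]
Step 6: x=[2.4951] v=[-3.0482]
Step 7: x=[1.8267] v=[-2.2280]
Step 8: x=[1.4864] v=[-1.1344]
Step 9: x=[1.5160] v=[0.0985]
First v>=0 after going negative at step 9, time=2.7000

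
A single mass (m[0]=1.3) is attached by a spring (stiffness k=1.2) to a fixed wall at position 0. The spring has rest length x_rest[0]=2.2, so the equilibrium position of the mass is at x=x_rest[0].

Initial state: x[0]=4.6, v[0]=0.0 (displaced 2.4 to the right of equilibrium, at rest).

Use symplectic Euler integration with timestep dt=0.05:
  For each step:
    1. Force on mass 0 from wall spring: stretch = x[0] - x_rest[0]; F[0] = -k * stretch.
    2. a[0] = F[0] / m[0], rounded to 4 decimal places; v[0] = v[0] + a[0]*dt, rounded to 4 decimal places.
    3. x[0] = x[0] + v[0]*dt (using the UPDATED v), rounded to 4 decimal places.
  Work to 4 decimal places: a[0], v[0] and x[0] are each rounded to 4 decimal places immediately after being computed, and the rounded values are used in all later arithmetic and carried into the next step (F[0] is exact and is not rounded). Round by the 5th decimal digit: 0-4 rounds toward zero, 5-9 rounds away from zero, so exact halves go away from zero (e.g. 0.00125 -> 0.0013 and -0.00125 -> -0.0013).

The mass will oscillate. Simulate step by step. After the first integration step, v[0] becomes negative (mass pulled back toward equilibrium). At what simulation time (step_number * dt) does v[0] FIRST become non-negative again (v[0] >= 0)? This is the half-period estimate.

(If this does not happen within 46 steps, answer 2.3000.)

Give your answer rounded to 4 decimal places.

Step 0: x=[4.6000] v=[0.0000]
Step 1: x=[4.5945] v=[-0.1108]
Step 2: x=[4.5834] v=[-0.2213]
Step 3: x=[4.5668] v=[-0.3313]
Step 4: x=[4.5448] v=[-0.4405]
Step 5: x=[4.5174] v=[-0.5487]
Step 6: x=[4.4846] v=[-0.6557]
Step 7: x=[4.4465] v=[-0.7611]
Step 8: x=[4.4033] v=[-0.8648]
Step 9: x=[4.3550] v=[-0.9665]
Step 10: x=[4.3017] v=[-1.0660]
Step 11: x=[4.2436] v=[-1.1630]
Step 12: x=[4.1807] v=[-1.2573]
Step 13: x=[4.1133] v=[-1.3487]
Step 14: x=[4.0415] v=[-1.4370]
Step 15: x=[3.9654] v=[-1.5220]
Step 16: x=[3.8852] v=[-1.6035]
Step 17: x=[3.8011] v=[-1.6813]
Step 18: x=[3.7133] v=[-1.7552]
Step 19: x=[3.6221] v=[-1.8250]
Step 20: x=[3.5276] v=[-1.8906]
Step 21: x=[3.4300] v=[-1.9519]
Step 22: x=[3.3296] v=[-2.0087]
Step 23: x=[3.2266] v=[-2.0608]
Step 24: x=[3.1212] v=[-2.1082]
Step 25: x=[3.0137] v=[-2.1507]
Step 26: x=[2.9043] v=[-2.1883]
Step 27: x=[2.7933] v=[-2.2208]
Step 28: x=[2.6809] v=[-2.2482]
Step 29: x=[2.5674] v=[-2.2704]
Step 30: x=[2.4530] v=[-2.2874]
Step 31: x=[2.3380] v=[-2.2991]
Step 32: x=[2.2227] v=[-2.3055]
Step 33: x=[2.1074] v=[-2.3066]
Step 34: x=[1.9923] v=[-2.3023]
Step 35: x=[1.8777] v=[-2.2927]
Step 36: x=[1.7638] v=[-2.2778]
Step 37: x=[1.6509] v=[-2.2577]
Step 38: x=[1.5393] v=[-2.2324]
Step 39: x=[1.4292] v=[-2.2019]
Step 40: x=[1.3209] v=[-2.1663]
Step 41: x=[1.2146] v=[-2.1257]
Step 42: x=[1.1106] v=[-2.0802]
Step 43: x=[1.0091] v=[-2.0299]
Step 44: x=[0.9104] v=[-1.9749]
Step 45: x=[0.8146] v=[-1.9154]
Step 46: x=[0.7220] v=[-1.8515]
v[0] did not become non-negative within 46 steps; using fallback time=2.3000

Answer: 2.3000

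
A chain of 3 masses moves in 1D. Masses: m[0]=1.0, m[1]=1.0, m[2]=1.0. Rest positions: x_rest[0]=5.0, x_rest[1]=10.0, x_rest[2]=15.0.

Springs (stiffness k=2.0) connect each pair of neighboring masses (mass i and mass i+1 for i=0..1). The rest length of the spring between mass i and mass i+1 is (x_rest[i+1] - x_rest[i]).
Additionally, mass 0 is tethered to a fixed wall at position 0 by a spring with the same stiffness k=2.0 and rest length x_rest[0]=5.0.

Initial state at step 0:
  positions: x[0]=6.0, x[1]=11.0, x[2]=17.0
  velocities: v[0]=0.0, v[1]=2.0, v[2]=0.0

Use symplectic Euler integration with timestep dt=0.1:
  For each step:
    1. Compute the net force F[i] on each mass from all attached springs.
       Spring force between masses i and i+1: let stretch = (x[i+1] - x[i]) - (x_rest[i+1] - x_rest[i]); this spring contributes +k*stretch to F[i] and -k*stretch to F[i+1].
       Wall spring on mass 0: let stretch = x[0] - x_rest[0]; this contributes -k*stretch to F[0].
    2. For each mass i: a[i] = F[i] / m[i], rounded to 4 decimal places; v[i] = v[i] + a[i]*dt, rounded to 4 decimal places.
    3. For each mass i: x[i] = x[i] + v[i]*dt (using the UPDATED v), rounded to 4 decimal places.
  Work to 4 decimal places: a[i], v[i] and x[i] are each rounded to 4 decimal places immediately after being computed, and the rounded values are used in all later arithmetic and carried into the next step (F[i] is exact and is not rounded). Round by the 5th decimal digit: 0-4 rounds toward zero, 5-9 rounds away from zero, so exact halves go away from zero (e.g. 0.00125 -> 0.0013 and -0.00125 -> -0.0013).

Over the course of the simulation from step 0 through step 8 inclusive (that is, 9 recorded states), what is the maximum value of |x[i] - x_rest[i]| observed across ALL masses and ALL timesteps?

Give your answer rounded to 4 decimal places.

Step 0: x=[6.0000 11.0000 17.0000] v=[0.0000 2.0000 0.0000]
Step 1: x=[5.9800 11.2200 16.9800] v=[-0.2000 2.2000 -0.2000]
Step 2: x=[5.9452 11.4504 16.9448] v=[-0.3480 2.3040 -0.3520]
Step 3: x=[5.9016 11.6806 16.8997] v=[-0.4360 2.3018 -0.4509]
Step 4: x=[5.8556 11.8996 16.8502] v=[-0.4605 2.1898 -0.4947]
Step 5: x=[5.8133 12.0967 16.8017] v=[-0.4228 1.9711 -0.4848]
Step 6: x=[5.7804 12.2622 16.7591] v=[-0.3288 1.6554 -0.4258]
Step 7: x=[5.7616 12.3880 16.7266] v=[-0.1885 1.2584 -0.3252]
Step 8: x=[5.7601 12.4681 16.7073] v=[-0.0155 0.8008 -0.1929]
Max displacement = 2.4681

Answer: 2.4681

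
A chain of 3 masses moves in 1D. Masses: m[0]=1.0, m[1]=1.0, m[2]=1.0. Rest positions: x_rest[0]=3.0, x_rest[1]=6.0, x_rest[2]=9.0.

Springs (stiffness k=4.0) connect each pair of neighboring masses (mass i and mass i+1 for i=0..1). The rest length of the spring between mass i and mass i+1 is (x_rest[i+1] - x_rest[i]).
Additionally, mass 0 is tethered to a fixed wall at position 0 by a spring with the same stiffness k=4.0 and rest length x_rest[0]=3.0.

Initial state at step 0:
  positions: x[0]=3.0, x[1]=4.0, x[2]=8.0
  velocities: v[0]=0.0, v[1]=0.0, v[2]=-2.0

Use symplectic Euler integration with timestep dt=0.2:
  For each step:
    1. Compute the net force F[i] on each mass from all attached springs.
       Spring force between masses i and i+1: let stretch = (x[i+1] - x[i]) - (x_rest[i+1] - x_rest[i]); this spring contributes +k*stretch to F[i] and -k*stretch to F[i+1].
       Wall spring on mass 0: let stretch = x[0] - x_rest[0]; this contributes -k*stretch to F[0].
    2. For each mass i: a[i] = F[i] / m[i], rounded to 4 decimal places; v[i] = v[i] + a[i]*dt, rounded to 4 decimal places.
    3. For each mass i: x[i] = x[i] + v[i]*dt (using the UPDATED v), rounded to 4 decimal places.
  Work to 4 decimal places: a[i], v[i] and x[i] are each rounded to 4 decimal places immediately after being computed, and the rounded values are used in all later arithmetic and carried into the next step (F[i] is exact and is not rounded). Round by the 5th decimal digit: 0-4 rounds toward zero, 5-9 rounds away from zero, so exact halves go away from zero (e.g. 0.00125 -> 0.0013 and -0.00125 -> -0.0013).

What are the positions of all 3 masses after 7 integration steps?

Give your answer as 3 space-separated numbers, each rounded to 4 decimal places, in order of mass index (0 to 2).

Answer: 2.8736 3.9712 7.9381

Derivation:
Step 0: x=[3.0000 4.0000 8.0000] v=[0.0000 0.0000 -2.0000]
Step 1: x=[2.6800 4.4800 7.4400] v=[-1.6000 2.4000 -2.8000]
Step 2: x=[2.2192 5.1456 6.8864] v=[-2.3040 3.3280 -2.7680]
Step 3: x=[1.8716 5.6215 6.5343] v=[-1.7382 2.3795 -1.7606]
Step 4: x=[1.8245 5.6435 6.5161] v=[-0.2356 0.1098 -0.0908]
Step 5: x=[2.0965 5.1940 6.8383] v=[1.3600 -2.2473 1.6111]
Step 6: x=[2.5287 4.5120 7.3774] v=[2.1608 -3.4099 2.6957]
Step 7: x=[2.8736 3.9712 7.9381] v=[1.7245 -2.7042 2.8034]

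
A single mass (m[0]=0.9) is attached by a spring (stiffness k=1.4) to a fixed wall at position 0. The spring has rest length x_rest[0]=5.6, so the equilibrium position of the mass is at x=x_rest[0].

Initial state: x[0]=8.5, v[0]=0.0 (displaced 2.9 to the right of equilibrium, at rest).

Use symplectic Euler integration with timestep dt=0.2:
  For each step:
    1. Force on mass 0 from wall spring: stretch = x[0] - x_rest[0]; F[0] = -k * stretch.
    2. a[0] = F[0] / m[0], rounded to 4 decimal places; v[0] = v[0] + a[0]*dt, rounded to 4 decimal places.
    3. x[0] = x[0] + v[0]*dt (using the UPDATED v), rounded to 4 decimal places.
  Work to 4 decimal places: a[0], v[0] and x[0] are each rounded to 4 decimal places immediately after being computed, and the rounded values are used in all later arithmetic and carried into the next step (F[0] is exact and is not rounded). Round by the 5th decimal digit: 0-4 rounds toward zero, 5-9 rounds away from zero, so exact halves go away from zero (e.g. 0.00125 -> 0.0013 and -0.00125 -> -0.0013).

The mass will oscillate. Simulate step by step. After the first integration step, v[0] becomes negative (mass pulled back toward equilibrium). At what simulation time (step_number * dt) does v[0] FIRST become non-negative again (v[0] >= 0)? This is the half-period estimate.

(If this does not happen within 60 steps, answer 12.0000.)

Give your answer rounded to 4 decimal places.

Step 0: x=[8.5000] v=[0.0000]
Step 1: x=[8.3196] v=[-0.9022]
Step 2: x=[7.9699] v=[-1.7483]
Step 3: x=[7.4728] v=[-2.4856]
Step 4: x=[6.8592] v=[-3.0682]
Step 5: x=[6.1672] v=[-3.4600]
Step 6: x=[5.4399] v=[-3.6365]
Step 7: x=[4.7226] v=[-3.5867]
Step 8: x=[4.0599] v=[-3.3137]
Step 9: x=[3.4930] v=[-2.8346]
Step 10: x=[3.0572] v=[-2.1791]
Step 11: x=[2.7796] v=[-1.3880]
Step 12: x=[2.6775] v=[-0.5105]
Step 13: x=[2.7572] v=[0.3987]
First v>=0 after going negative at step 13, time=2.6000

Answer: 2.6000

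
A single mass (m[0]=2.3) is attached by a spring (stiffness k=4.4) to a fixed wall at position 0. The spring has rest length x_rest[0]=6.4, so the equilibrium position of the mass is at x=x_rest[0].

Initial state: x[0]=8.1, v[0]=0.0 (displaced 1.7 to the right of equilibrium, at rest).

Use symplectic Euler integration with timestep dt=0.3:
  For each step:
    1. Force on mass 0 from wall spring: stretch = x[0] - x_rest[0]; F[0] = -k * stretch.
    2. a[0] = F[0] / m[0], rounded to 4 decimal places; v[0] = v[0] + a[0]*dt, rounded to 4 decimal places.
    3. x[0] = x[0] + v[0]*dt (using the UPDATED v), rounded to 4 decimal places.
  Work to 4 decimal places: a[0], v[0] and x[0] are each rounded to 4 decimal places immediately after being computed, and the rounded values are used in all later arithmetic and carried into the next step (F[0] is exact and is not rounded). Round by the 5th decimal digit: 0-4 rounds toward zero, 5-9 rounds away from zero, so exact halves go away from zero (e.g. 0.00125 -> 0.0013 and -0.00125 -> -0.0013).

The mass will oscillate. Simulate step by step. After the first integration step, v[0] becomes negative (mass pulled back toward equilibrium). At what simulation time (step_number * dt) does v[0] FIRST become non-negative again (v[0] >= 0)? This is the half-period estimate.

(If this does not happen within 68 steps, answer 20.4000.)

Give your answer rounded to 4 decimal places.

Step 0: x=[8.1000] v=[0.0000]
Step 1: x=[7.8073] v=[-0.9757]
Step 2: x=[7.2723] v=[-1.7834]
Step 3: x=[6.5871] v=[-2.2840]
Step 4: x=[5.8697] v=[-2.3914]
Step 5: x=[5.2436] v=[-2.0871]
Step 6: x=[4.8166] v=[-1.4234]
Step 7: x=[4.6622] v=[-0.5147]
Step 8: x=[4.8070] v=[0.4827]
First v>=0 after going negative at step 8, time=2.4000

Answer: 2.4000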